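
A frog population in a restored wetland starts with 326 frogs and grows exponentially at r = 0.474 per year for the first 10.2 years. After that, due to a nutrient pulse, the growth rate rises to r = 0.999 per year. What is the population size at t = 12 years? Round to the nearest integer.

Phase 1: N(10.2) = 326·e^(0.474×10.2) = 326·e^4.835 = 41015.2.
Phase 2 runs for 12 − 10.2 = 1.8 years at r = 0.999.
N(12) = 41015.2·e^(0.999×1.8) = 41015.2·e^1.798 = 247681.

247681 frogs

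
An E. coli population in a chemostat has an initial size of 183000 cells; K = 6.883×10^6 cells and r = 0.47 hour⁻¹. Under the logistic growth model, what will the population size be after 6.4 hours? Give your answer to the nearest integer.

A = (K − N₀)/N₀ = (6.883×10^6 − 183000)/183000 = 36.612.
N(t) = K/(1 + A·e^(−rt)) = 6.883×10^6/(1 + 36.612×e^(−0.47×6.4)).
e^(−3.008) = 0.04939; denominator = 1 + 36.612×0.04939 = 2.8083.
N = 6.883×10^6/2.8083 = 2.450966×10^6.

2450966 cells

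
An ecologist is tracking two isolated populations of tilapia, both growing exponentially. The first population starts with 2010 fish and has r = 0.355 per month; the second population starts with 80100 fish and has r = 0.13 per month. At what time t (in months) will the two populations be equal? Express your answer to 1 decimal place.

Set 2010·e^(0.355t) = 80100·e^(0.13t).
e^((0.355 − 0.13)t) = 80100/2010 → e^(0.225·t) = 39.851.
0.225·t = ln(39.851) = 3.6851, so t = 3.6851/0.225 = 16.378.

16.4 months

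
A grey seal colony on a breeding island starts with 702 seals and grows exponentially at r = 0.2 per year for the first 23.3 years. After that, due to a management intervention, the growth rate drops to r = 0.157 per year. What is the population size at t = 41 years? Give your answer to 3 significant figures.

Phase 1: N(23.3) = 702·e^(0.2×23.3) = 702·e^4.66 = 74156.5.
Phase 2 runs for 41 − 23.3 = 17.7 years at r = 0.157.
N(41) = 74156.5·e^(0.157×17.7) = 74156.5·e^2.779 = 1.194017×10^6.

1190000 seals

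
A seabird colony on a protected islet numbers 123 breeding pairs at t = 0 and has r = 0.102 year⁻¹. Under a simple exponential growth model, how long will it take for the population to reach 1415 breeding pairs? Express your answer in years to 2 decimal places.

23.95 years

Set N₀·e^(rt) = 1415: e^(0.102·t) = 1415/123 = 11.504.
0.102·t = ln(11.504) = 2.4427, so t = 2.4427/0.102 = 23.948.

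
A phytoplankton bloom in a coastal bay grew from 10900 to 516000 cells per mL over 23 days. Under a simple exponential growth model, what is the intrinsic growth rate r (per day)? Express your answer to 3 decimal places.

0.168 per day

From N(t) = N₀·e^(rt): e^(r·23) = 516000/10900 = 47.339.
r·23 = ln(47.339) = 3.8573, so r = 3.8573/23 = 0.16771.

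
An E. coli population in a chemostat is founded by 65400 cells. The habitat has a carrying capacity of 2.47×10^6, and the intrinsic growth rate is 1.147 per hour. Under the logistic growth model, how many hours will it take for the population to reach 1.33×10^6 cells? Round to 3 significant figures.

A = (K − N₀)/N₀ = (2.47×10^6 − 65400)/65400 = 36.768.
Solve 2.47×10^6/(1 + 36.768·e^(−1.147t)) = 1.33×10^6: 1 + 36.768·e^(−1.147t) = 1.8571, so e^(−1.147t) = 0.0233125.
−1.147·t = ln(0.0233125) = -3.7588, so t = 3.7588/1.147 = 3.277.

3.28 hours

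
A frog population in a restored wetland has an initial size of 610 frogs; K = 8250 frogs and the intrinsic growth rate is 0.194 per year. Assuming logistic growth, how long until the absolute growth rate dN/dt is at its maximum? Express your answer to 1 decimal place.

13.0 years

Logistic growth is fastest at N = K/2 = 4125.
A = (K − N₀)/N₀ = 12.525. Set K/(1 + A·e^(−rt)) = K/2 → A·e^(−rt) = 1.
e^(−0.194t) = 1/12.525 = 0.0798429, so t = ln(12.525)/0.194 = 2.5277/0.194 = 13.029.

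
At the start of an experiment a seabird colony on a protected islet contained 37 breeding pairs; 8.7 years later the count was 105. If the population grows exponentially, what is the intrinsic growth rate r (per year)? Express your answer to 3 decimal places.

0.120 per year

From N(t) = N₀·e^(rt): e^(r·8.7) = 105/37 = 2.8378.
r·8.7 = ln(2.8378) = 1.043, so r = 1.043/8.7 = 0.11989.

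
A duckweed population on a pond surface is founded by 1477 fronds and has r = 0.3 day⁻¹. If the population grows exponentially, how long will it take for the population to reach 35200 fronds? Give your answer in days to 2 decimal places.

10.57 days

Set N₀·e^(rt) = 35200: e^(0.3·t) = 35200/1477 = 23.832.
0.3·t = ln(23.832) = 3.171, so t = 3.171/0.3 = 10.57.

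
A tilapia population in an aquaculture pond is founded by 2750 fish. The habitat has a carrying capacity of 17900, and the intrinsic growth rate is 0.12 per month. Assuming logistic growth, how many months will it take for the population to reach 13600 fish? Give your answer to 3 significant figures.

A = (K − N₀)/N₀ = (17900 − 2750)/2750 = 5.5091.
Solve 17900/(1 + 5.5091·e^(−0.12t)) = 13600: 1 + 5.5091·e^(−0.12t) = 1.3162, so e^(−0.12t) = 0.0573918.
−0.12·t = ln(0.0573918) = -2.8579, so t = 2.8579/0.12 = 23.815.

23.8 months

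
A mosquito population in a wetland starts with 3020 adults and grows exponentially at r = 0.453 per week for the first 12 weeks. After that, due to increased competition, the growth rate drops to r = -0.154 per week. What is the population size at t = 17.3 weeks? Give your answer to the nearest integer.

Phase 1: N(12) = 3020·e^(0.453×12) = 3020·e^5.436 = 693157.
Phase 2 runs for 17.3 − 12 = 5.3 weeks at r = -0.154.
N(17.3) = 693157·e^(-0.154×5.3) = 693157·e^-0.8162 = 306451.

306451 adults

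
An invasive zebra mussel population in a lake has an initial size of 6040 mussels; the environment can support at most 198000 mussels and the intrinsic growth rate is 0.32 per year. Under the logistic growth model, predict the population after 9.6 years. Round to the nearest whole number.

A = (K − N₀)/N₀ = (198000 − 6040)/6040 = 31.781.
N(t) = K/(1 + A·e^(−rt)) = 198000/(1 + 31.781×e^(−0.32×9.6)).
e^(−3.072) = 0.046328; denominator = 1 + 31.781×0.046328 = 2.4724.
N = 198000/2.4724 = 80084.6.

80085 mussels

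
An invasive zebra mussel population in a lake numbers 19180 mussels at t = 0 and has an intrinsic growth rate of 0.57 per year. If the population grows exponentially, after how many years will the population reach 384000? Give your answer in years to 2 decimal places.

5.26 years

Set N₀·e^(rt) = 384000: e^(0.57·t) = 384000/19180 = 20.021.
0.57·t = ln(20.021) = 2.9968, so t = 2.9968/0.57 = 5.2575.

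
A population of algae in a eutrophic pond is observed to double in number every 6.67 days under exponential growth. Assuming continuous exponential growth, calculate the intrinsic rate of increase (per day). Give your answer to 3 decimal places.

r = ln(2)/t_d = 0.6931/6.67 = 0.10392.

0.104 per day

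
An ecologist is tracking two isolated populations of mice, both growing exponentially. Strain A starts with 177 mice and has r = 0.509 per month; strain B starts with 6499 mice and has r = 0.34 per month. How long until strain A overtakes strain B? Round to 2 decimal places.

Set 177·e^(0.509t) = 6499·e^(0.34t).
e^((0.509 − 0.34)t) = 6499/177 → e^(0.169·t) = 36.718.
0.169·t = ln(36.718) = 3.6033, so t = 3.6033/0.169 = 21.321.

21.32 months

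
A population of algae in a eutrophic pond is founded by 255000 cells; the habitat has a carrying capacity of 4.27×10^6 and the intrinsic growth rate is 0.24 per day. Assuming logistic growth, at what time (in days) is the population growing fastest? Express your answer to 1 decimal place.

11.5 days

Logistic growth is fastest at N = K/2 = 2.135×10^6.
A = (K − N₀)/N₀ = 15.745. Set K/(1 + A·e^(−rt)) = K/2 → A·e^(−rt) = 1.
e^(−0.24t) = 1/15.745 = 0.0635118, so t = ln(15.745)/0.24 = 2.7565/0.24 = 11.486.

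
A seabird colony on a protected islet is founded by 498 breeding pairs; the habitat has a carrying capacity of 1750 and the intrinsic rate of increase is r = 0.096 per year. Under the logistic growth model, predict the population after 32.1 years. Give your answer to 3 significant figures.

A = (K − N₀)/N₀ = (1750 − 498)/498 = 2.5141.
N(t) = K/(1 + A·e^(−rt)) = 1750/(1 + 2.5141×e^(−0.096×32.1)).
e^(−3.082) = 0.045886; denominator = 1 + 2.5141×0.045886 = 1.1154.
N = 1750/1.1154 = 1569.

1570 breeding pairs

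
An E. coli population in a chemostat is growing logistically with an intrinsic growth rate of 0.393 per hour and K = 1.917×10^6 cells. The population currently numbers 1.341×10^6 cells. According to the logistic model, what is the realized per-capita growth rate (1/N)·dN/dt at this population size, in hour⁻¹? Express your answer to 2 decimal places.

(1/N)·dN/dt = r(1 − N/K) = 0.393 × (1 − 1.341×10^6/1.917×10^6).
= 0.393 × 0.30047 = 0.11808.

0.12 per hour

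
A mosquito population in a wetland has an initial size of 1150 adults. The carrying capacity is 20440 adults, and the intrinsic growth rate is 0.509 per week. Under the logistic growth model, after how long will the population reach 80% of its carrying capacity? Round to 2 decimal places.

8.26 weeks

A = (K − N₀)/N₀ = (20440 − 1150)/1150 = 16.774.
Solve 20440/(1 + 16.774·e^(−0.509t)) = 16352: 1 + 16.774·e^(−0.509t) = 1.25, so e^(−0.509t) = 0.0149041.
−0.509·t = ln(0.0149041) = -4.2061, so t = 4.2061/0.509 = 8.2635.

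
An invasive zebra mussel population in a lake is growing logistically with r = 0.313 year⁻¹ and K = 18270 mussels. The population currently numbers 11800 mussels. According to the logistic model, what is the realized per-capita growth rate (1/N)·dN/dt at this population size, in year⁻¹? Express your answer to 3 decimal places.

(1/N)·dN/dt = r(1 − N/K) = 0.313 × (1 − 11800/18270).
= 0.313 × 0.35413 = 0.11084.

0.111 per year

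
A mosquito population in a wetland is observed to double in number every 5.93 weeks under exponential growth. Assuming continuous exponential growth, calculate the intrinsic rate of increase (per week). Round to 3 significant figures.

0.117 per week

r = ln(2)/t_d = 0.6931/5.93 = 0.11689.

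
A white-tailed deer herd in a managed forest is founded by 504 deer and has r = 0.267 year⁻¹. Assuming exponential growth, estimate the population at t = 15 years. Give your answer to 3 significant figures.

27700 deer

N(t) = N₀·e^(rt) = 504 × e^(0.267×15) = 504 × e^4.005.
e^4.005 ≈ 54.872, so N ≈ 504 × 54.872 = 27655.4.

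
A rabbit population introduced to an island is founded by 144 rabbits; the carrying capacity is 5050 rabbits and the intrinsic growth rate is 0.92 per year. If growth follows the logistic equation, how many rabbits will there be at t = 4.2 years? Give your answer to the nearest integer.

A = (K − N₀)/N₀ = (5050 − 144)/144 = 34.069.
N(t) = K/(1 + A·e^(−rt)) = 5050/(1 + 34.069×e^(−0.92×4.2)).
e^(−3.864) = 0.020984; denominator = 1 + 34.069×0.020984 = 1.7149.
N = 5050/1.7149 = 2944.76.

2945 rabbits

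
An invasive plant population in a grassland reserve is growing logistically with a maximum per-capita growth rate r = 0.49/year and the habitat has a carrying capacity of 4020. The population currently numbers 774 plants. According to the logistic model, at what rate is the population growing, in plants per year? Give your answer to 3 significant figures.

306 plants per year

dN/dt = rN(1 − N/K) = 0.49 × 774 × (1 − 774/4020).
1 − 774/4020 = 0.80746; dN/dt = 0.49 × 774 × 0.80746 = 306.24.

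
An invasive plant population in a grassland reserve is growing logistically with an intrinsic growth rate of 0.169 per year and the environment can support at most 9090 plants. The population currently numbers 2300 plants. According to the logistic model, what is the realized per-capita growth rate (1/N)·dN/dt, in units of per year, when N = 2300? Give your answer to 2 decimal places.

0.13 per year

(1/N)·dN/dt = r(1 − N/K) = 0.169 × (1 − 2300/9090).
= 0.169 × 0.74697 = 0.12624.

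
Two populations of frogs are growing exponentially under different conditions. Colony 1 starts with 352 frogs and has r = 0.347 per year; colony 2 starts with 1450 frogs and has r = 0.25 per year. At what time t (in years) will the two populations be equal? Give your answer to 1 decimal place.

14.6 years

Set 352·e^(0.347t) = 1450·e^(0.25t).
e^((0.347 − 0.25)t) = 1450/352 → e^(0.097·t) = 4.1193.
0.097·t = ln(4.1193) = 1.4157, so t = 1.4157/0.097 = 14.595.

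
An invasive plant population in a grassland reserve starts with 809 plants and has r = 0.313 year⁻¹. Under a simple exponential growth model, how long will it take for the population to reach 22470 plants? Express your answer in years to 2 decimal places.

Set N₀·e^(rt) = 22470: e^(0.313·t) = 22470/809 = 27.775.
0.313·t = ln(27.775) = 3.3241, so t = 3.3241/0.313 = 10.62.

10.62 years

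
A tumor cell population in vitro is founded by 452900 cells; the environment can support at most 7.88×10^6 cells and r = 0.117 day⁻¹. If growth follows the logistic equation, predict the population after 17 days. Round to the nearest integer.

A = (K − N₀)/N₀ = (7.88×10^6 − 452900)/452900 = 16.399.
N(t) = K/(1 + A·e^(−rt)) = 7.88×10^6/(1 + 16.399×e^(−0.117×17)).
e^(−1.989) = 0.13683; denominator = 1 + 16.399×0.13683 = 3.2439.
N = 7.88×10^6/3.2439 = 2.429168×10^6.

2429168 cells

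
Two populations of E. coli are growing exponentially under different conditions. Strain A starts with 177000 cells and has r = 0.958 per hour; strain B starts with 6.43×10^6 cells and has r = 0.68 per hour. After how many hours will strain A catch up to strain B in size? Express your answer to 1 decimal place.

Set 177000·e^(0.958t) = 6.43×10^6·e^(0.68t).
e^((0.958 − 0.68)t) = 6.43×10^6/177000 → e^(0.278·t) = 36.328.
0.278·t = ln(36.328) = 3.5926, so t = 3.5926/0.278 = 12.923.

12.9 hours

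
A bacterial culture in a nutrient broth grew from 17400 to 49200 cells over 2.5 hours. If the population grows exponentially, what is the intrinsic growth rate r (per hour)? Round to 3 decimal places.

0.416 per hour

From N(t) = N₀·e^(rt): e^(r·2.5) = 49200/17400 = 2.8276.
r·2.5 = ln(2.8276) = 1.0394, so r = 1.0394/2.5 = 0.41577.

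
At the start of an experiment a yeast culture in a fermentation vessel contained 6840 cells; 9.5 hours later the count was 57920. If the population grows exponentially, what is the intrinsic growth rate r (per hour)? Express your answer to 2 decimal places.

From N(t) = N₀·e^(rt): e^(r·9.5) = 57920/6840 = 8.4678.
r·9.5 = ln(8.4678) = 2.1363, so r = 2.1363/9.5 = 0.22487.

0.22 per hour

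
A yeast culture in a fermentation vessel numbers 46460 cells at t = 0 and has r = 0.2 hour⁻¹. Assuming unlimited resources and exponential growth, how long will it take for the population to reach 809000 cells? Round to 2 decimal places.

14.29 hours

Set N₀·e^(rt) = 809000: e^(0.2·t) = 809000/46460 = 17.413.
0.2·t = ln(17.413) = 2.8572, so t = 2.8572/0.2 = 14.286.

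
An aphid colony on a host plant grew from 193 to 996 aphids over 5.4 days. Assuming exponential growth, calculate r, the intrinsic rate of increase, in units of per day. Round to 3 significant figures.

From N(t) = N₀·e^(rt): e^(r·5.4) = 996/193 = 5.1606.
r·5.4 = ln(5.1606) = 1.6411, so r = 1.6411/5.4 = 0.3039.

0.304 per day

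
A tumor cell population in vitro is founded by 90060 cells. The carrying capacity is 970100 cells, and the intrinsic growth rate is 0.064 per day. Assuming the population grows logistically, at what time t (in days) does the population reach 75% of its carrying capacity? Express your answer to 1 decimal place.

A = (K − N₀)/N₀ = (970100 − 90060)/90060 = 9.7717.
Solve 970100/(1 + 9.7717·e^(−0.064t)) = 727575: 1 + 9.7717·e^(−0.064t) = 1.3333, so e^(−0.064t) = 0.0341121.
−0.064·t = ln(0.0341121) = -3.3781, so t = 3.3781/0.064 = 52.783.

52.8 days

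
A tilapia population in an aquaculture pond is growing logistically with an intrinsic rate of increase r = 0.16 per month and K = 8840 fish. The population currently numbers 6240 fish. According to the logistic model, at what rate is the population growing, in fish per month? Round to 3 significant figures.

dN/dt = rN(1 − N/K) = 0.16 × 6240 × (1 − 6240/8840).
1 − 6240/8840 = 0.29412; dN/dt = 0.16 × 6240 × 0.29412 = 293.65.

294 fish per month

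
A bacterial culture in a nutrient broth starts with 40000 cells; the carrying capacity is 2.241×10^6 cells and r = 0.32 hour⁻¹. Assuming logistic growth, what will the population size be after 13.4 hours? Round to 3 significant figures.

A = (K − N₀)/N₀ = (2.241×10^6 − 40000)/40000 = 55.025.
N(t) = K/(1 + A·e^(−rt)) = 2.241×10^6/(1 + 55.025×e^(−0.32×13.4)).
e^(−4.288) = 0.013732; denominator = 1 + 55.025×0.013732 = 1.7556.
N = 2.241×10^6/1.7556 = 1.27647×10^6.

1280000 cells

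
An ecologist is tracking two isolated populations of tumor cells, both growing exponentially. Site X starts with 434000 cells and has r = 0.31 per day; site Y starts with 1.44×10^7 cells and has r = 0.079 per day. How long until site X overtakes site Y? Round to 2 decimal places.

15.16 days

Set 434000·e^(0.31t) = 1.44×10^7·e^(0.079t).
e^((0.31 − 0.079)t) = 1.44×10^7/434000 → e^(0.231·t) = 33.18.
0.231·t = ln(33.18) = 3.5019, so t = 3.5019/0.231 = 15.16.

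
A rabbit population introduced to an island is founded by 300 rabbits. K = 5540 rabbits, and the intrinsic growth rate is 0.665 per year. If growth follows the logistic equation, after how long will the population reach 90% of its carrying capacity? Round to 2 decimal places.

7.61 years

A = (K − N₀)/N₀ = (5540 − 300)/300 = 17.467.
Solve 5540/(1 + 17.467·e^(−0.665t)) = 4986: 1 + 17.467·e^(−0.665t) = 1.1111, so e^(−0.665t) = 0.00636132.
−0.665·t = ln(0.00636132) = -5.0575, so t = 5.0575/0.665 = 7.6053.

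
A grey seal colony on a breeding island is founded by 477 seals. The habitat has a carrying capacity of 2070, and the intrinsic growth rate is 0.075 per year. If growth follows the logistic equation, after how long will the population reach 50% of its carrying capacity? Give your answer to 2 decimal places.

A = (K − N₀)/N₀ = (2070 − 477)/477 = 3.3396.
Solve 2070/(1 + 3.3396·e^(−0.075t)) = 1035: 1 + 3.3396·e^(−0.075t) = 2, so e^(−0.075t) = 0.299435.
−0.075·t = ln(0.299435) = -1.2059, so t = 1.2059/0.075 = 16.078.

16.08 years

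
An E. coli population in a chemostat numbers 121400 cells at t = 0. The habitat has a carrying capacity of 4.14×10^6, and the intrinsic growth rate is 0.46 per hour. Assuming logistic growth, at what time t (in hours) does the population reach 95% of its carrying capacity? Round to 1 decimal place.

A = (K − N₀)/N₀ = (4.14×10^6 − 121400)/121400 = 33.102.
Solve 4.14×10^6/(1 + 33.102·e^(−0.46t)) = 3.933×10^6: 1 + 33.102·e^(−0.46t) = 1.0526, so e^(−0.46t) = 0.00158998.
−0.46·t = ln(0.00158998) = -6.444, so t = 6.444/0.46 = 14.009.

14.0 hours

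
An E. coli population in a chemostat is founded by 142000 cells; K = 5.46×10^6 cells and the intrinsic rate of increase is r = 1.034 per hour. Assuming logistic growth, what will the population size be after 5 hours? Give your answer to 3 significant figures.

4500000 cells

A = (K − N₀)/N₀ = (5.46×10^6 − 142000)/142000 = 37.451.
N(t) = K/(1 + A·e^(−rt)) = 5.46×10^6/(1 + 37.451×e^(−1.034×5)).
e^(−5.17) = 0.0056846; denominator = 1 + 37.451×0.0056846 = 1.2129.
N = 5.46×10^6/1.2129 = 4.501641×10^6.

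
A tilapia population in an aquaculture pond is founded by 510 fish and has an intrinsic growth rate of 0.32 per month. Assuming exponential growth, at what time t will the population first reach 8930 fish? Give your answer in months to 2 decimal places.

Set N₀·e^(rt) = 8930: e^(0.32·t) = 8930/510 = 17.51.
0.32·t = ln(17.51) = 2.8628, so t = 2.8628/0.32 = 8.9461.

8.95 months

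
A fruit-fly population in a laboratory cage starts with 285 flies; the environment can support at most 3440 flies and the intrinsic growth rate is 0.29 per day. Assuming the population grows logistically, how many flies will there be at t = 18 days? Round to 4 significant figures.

3246 flies

A = (K − N₀)/N₀ = (3440 − 285)/285 = 11.07.
N(t) = K/(1 + A·e^(−rt)) = 3440/(1 + 11.07×e^(−0.29×18)).
e^(−5.22) = 0.0054073; denominator = 1 + 11.07×0.0054073 = 1.0599.
N = 3440/1.0599 = 3245.71.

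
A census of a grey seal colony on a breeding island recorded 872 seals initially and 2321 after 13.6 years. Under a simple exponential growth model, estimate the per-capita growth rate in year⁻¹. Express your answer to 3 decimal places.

From N(t) = N₀·e^(rt): e^(r·13.6) = 2321/872 = 2.6617.
r·13.6 = ln(2.6617) = 0.97896, so r = 0.97896/13.6 = 0.071983.

0.072 per year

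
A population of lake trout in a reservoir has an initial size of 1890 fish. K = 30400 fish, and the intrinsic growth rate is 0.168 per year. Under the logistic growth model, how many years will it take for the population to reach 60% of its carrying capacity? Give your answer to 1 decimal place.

18.6 years

A = (K − N₀)/N₀ = (30400 − 1890)/1890 = 15.085.
Solve 30400/(1 + 15.085·e^(−0.168t)) = 18240: 1 + 15.085·e^(−0.168t) = 1.6667, so e^(−0.168t) = 0.044195.
−0.168·t = ln(0.044195) = -3.1191, so t = 3.1191/0.168 = 18.566.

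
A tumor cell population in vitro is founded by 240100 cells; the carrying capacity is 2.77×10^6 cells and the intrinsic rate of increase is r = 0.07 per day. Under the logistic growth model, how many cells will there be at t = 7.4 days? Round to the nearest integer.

A = (K − N₀)/N₀ = (2.77×10^6 − 240100)/240100 = 10.537.
N(t) = K/(1 + A·e^(−rt)) = 2.77×10^6/(1 + 10.537×e^(−0.07×7.4)).
e^(−0.518) = 0.59571; denominator = 1 + 10.537×0.59571 = 7.2769.
N = 2.77×10^6/7.2769 = 380656.

380656 cells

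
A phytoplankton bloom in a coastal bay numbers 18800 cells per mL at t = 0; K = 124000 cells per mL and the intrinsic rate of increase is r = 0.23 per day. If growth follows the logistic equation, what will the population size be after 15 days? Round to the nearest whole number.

105295 cells per mL

A = (K − N₀)/N₀ = (124000 − 18800)/18800 = 5.5957.
N(t) = K/(1 + A·e^(−rt)) = 124000/(1 + 5.5957×e^(−0.23×15)).
e^(−3.45) = 0.031746; denominator = 1 + 5.5957×0.031746 = 1.1776.
N = 124000/1.1776 = 105295.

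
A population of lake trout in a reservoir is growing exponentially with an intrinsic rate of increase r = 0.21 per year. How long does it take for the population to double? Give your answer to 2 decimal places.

Doubling time t_d = ln(2)/r = 0.6931/0.21 = 3.3007.

3.30 years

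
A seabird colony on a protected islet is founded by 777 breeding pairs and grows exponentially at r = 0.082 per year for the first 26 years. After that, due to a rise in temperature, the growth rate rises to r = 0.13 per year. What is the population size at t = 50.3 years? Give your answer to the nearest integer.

154267 breeding pairs

Phase 1: N(26) = 777·e^(0.082×26) = 777·e^2.132 = 6551.44.
Phase 2 runs for 50.3 − 26 = 24.3 years at r = 0.13.
N(50.3) = 6551.44·e^(0.13×24.3) = 6551.44·e^3.159 = 154267.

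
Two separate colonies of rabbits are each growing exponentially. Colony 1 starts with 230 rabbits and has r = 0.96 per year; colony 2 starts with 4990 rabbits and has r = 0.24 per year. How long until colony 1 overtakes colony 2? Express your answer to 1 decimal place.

Set 230·e^(0.96t) = 4990·e^(0.24t).
e^((0.96 − 0.24)t) = 4990/230 → e^(0.72·t) = 21.696.
0.72·t = ln(21.696) = 3.0771, so t = 3.0771/0.72 = 4.2738.

4.3 years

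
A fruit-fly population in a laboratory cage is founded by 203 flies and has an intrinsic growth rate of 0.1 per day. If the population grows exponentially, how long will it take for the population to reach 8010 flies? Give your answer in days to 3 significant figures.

Set N₀·e^(rt) = 8010: e^(0.1·t) = 8010/203 = 39.458.
0.1·t = ln(39.458) = 3.6752, so t = 3.6752/0.1 = 36.752.

36.8 days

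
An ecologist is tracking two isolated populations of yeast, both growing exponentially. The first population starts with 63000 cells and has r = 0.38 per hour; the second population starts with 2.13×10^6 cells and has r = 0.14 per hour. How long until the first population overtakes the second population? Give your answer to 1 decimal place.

Set 63000·e^(0.38t) = 2.13×10^6·e^(0.14t).
e^((0.38 − 0.14)t) = 2.13×10^6/63000 → e^(0.24·t) = 33.81.
0.24·t = ln(33.81) = 3.5207, so t = 3.5207/0.24 = 14.67.

14.7 hours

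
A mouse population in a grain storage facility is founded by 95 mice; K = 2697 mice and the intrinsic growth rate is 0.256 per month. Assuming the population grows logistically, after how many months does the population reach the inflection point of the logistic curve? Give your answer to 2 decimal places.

Logistic growth is fastest at N = K/2 = 1348.5.
A = (K − N₀)/N₀ = 27.389. Set K/(1 + A·e^(−rt)) = K/2 → A·e^(−rt) = 1.
e^(−0.256t) = 1/27.389 = 0.0365104, so t = ln(27.389)/0.256 = 3.3102/0.256 = 12.93.

12.93 months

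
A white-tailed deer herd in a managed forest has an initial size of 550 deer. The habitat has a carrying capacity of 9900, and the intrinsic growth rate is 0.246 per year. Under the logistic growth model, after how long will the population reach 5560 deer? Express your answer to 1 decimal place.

12.5 years

A = (K − N₀)/N₀ = (9900 − 550)/550 = 17.
Solve 9900/(1 + 17·e^(−0.246t)) = 5560: 1 + 17·e^(−0.246t) = 1.7806, so e^(−0.246t) = 0.0459162.
−0.246·t = ln(0.0459162) = -3.0809, so t = 3.0809/0.246 = 12.524.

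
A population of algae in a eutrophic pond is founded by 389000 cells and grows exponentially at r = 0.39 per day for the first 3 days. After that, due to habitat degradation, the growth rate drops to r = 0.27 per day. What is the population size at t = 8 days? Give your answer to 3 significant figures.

4830000 cells

Phase 1: N(3) = 389000·e^(0.39×3) = 389000·e^1.17 = 1.253355×10^6.
Phase 2 runs for 8 − 3 = 5 days at r = 0.27.
N(8) = 1.253355×10^6·e^(0.27×5) = 1.253355×10^6·e^1.35 = 4.834724×10^6.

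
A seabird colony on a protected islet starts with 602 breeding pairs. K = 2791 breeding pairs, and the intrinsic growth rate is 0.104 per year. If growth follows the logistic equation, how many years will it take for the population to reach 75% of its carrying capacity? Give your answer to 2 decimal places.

A = (K − N₀)/N₀ = (2791 − 602)/602 = 3.6362.
Solve 2791/(1 + 3.6362·e^(−0.104t)) = 2093.25: 1 + 3.6362·e^(−0.104t) = 1.3333, so e^(−0.104t) = 0.0916705.
−0.104·t = ln(0.0916705) = -2.3896, so t = 2.3896/0.104 = 22.976.

22.98 years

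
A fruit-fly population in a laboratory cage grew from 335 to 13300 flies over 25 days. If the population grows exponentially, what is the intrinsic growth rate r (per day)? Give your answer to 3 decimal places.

From N(t) = N₀·e^(rt): e^(r·25) = 13300/335 = 39.701.
r·25 = ln(39.701) = 3.6814, so r = 3.6814/25 = 0.14726.

0.147 per day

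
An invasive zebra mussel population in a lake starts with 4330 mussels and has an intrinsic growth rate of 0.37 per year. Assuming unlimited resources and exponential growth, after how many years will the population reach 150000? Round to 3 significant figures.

Set N₀·e^(rt) = 150000: e^(0.37·t) = 150000/4330 = 34.642.
0.37·t = ln(34.642) = 3.5451, so t = 3.5451/0.37 = 9.5813.

9.58 years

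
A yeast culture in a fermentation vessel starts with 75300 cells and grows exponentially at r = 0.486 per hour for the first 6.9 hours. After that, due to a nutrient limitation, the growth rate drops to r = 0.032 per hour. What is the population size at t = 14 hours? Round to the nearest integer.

Phase 1: N(6.9) = 75300·e^(0.486×6.9) = 75300·e^3.353 = 2.153566×10^6.
Phase 2 runs for 14 − 6.9 = 7.1 hours at r = 0.032.
N(14) = 2.153566×10^6·e^(0.032×7.1) = 2.153566×10^6·e^0.2272 = 2.702899×10^6.

2702899 cells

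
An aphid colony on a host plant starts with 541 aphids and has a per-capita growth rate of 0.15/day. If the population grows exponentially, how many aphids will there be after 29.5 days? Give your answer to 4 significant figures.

45180 aphids

N(t) = N₀·e^(rt) = 541 × e^(0.15×29.5) = 541 × e^4.425.
e^4.425 ≈ 83.513, so N ≈ 541 × 83.513 = 45180.4.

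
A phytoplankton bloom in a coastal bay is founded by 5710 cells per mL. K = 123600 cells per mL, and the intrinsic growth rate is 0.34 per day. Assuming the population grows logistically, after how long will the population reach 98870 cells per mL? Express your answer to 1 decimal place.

A = (K − N₀)/N₀ = (123600 − 5710)/5710 = 20.646.
Solve 123600/(1 + 20.646·e^(−0.34t)) = 98870: 1 + 20.646·e^(−0.34t) = 1.2501, so e^(−0.34t) = 0.0121149.
−0.34·t = ln(0.0121149) = -4.4133, so t = 4.4133/0.34 = 12.98.

13.0 days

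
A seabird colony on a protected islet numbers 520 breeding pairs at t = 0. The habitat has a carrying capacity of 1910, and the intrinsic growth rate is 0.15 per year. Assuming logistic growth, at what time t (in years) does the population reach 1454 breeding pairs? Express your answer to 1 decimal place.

14.3 years

A = (K − N₀)/N₀ = (1910 − 520)/520 = 2.6731.
Solve 1910/(1 + 2.6731·e^(−0.15t)) = 1454: 1 + 2.6731·e^(−0.15t) = 1.3136, so e^(−0.15t) = 0.117325.
−0.15·t = ln(0.117325) = -2.1428, so t = 2.1428/0.15 = 14.285.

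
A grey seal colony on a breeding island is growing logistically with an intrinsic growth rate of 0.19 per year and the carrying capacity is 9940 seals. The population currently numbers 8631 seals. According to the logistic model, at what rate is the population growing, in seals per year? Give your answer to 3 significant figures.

dN/dt = rN(1 − N/K) = 0.19 × 8631 × (1 − 8631/9940).
1 − 8631/9940 = 0.13169; dN/dt = 0.19 × 8631 × 0.13169 = 215.96.

216 seals per year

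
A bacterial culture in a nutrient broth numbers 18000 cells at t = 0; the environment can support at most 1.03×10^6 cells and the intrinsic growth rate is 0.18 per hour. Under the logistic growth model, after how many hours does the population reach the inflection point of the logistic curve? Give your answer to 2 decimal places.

Logistic growth is fastest at N = K/2 = 515000.
A = (K − N₀)/N₀ = 56.222. Set K/(1 + A·e^(−rt)) = K/2 → A·e^(−rt) = 1.
e^(−0.18t) = 1/56.222 = 0.0177866, so t = ln(56.222)/0.18 = 4.0293/0.18 = 22.385.

22.39 hours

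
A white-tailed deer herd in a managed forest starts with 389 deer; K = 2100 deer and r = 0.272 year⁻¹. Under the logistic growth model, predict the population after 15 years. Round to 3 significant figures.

1950 deer

A = (K − N₀)/N₀ = (2100 − 389)/389 = 4.3985.
N(t) = K/(1 + A·e^(−rt)) = 2100/(1 + 4.3985×e^(−0.272×15)).
e^(−4.08) = 0.016907; denominator = 1 + 4.3985×0.016907 = 1.0744.
N = 2100/1.0744 = 1954.64.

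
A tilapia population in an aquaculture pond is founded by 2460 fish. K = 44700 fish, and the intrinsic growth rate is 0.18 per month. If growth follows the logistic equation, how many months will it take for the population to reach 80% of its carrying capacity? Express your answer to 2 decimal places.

23.50 months

A = (K − N₀)/N₀ = (44700 − 2460)/2460 = 17.171.
Solve 44700/(1 + 17.171·e^(−0.18t)) = 35760: 1 + 17.171·e^(−0.18t) = 1.25, so e^(−0.18t) = 0.0145597.
−0.18·t = ln(0.0145597) = -4.2295, so t = 4.2295/0.18 = 23.497.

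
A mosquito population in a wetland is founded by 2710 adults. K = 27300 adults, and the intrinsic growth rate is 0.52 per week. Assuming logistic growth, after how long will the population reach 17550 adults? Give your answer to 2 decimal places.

A = (K − N₀)/N₀ = (27300 − 2710)/2710 = 9.0738.
Solve 27300/(1 + 9.0738·e^(−0.52t)) = 17550: 1 + 9.0738·e^(−0.52t) = 1.5556, so e^(−0.52t) = 0.0612263.
−0.52·t = ln(0.0612263) = -2.7932, so t = 2.7932/0.52 = 5.3715.

5.37 weeks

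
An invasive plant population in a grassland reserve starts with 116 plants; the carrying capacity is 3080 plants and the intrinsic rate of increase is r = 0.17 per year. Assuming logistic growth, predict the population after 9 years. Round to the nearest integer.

A = (K − N₀)/N₀ = (3080 − 116)/116 = 25.552.
N(t) = K/(1 + A·e^(−rt)) = 3080/(1 + 25.552×e^(−0.17×9)).
e^(−1.53) = 0.21654; denominator = 1 + 25.552×0.21654 = 6.5329.
N = 3080/6.5329 = 471.463.

471 plants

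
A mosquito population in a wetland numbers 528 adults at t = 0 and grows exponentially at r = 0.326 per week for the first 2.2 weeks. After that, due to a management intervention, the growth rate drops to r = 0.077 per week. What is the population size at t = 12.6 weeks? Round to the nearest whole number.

Phase 1: N(2.2) = 528·e^(0.326×2.2) = 528·e^0.7172 = 1081.71.
Phase 2 runs for 12.6 − 2.2 = 10.4 weeks at r = 0.077.
N(12.6) = 1081.71·e^(0.077×10.4) = 1081.71·e^0.8008 = 2409.31.

2409 adults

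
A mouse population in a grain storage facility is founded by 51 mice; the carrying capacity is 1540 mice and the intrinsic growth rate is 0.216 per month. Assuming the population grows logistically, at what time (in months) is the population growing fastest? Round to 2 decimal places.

Logistic growth is fastest at N = K/2 = 770.
A = (K − N₀)/N₀ = 29.196. Set K/(1 + A·e^(−rt)) = K/2 → A·e^(−rt) = 1.
e^(−0.216t) = 1/29.196 = 0.0342512, so t = ln(29.196)/0.216 = 3.374/0.216 = 15.621.

15.62 months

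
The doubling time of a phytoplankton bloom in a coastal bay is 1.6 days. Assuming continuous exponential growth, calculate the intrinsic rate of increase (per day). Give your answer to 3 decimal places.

r = ln(2)/t_d = 0.6931/1.6 = 0.43322.

0.433 per day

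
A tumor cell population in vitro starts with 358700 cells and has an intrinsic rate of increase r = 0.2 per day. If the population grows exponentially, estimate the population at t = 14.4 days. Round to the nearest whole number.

6389980 cells

N(t) = N₀·e^(rt) = 358700 × e^(0.2×14.4) = 358700 × e^2.88.
e^2.88 ≈ 17.814, so N ≈ 358700 × 17.814 = 6.38998×10^6.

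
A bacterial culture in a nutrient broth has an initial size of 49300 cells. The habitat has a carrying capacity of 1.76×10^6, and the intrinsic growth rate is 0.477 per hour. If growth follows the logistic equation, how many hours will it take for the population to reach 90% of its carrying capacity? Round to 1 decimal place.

12.0 hours

A = (K − N₀)/N₀ = (1.76×10^6 − 49300)/49300 = 34.7.
Solve 1.76×10^6/(1 + 34.7·e^(−0.477t)) = 1.584×10^6: 1 + 34.7·e^(−0.477t) = 1.1111, so e^(−0.477t) = 0.00320207.
−0.477·t = ln(0.00320207) = -5.744, so t = 5.744/0.477 = 12.042.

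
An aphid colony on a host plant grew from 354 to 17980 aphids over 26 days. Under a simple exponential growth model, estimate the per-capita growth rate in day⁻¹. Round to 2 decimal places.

0.15 per day

From N(t) = N₀·e^(rt): e^(r·26) = 17980/354 = 50.791.
r·26 = ln(50.791) = 3.9277, so r = 3.9277/26 = 0.15107.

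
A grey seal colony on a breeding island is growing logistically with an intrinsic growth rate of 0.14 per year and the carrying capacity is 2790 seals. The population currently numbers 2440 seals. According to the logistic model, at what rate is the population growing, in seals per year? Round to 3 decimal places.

dN/dt = rN(1 − N/K) = 0.14 × 2440 × (1 − 2440/2790).
1 − 2440/2790 = 0.12545; dN/dt = 0.14 × 2440 × 0.12545 = 42.853.

42.853 seals per year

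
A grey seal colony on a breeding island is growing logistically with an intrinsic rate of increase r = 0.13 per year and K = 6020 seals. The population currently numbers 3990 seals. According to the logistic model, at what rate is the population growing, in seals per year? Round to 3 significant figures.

dN/dt = rN(1 − N/K) = 0.13 × 3990 × (1 − 3990/6020).
1 − 3990/6020 = 0.33721; dN/dt = 0.13 × 3990 × 0.33721 = 174.91.

175 seals per year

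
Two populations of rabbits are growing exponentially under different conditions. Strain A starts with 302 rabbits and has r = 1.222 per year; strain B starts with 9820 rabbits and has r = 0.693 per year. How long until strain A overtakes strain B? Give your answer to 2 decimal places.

6.58 years

Set 302·e^(1.222t) = 9820·e^(0.693t).
e^((1.222 − 0.693)t) = 9820/302 → e^(0.529·t) = 32.517.
0.529·t = ln(32.517) = 3.4817, so t = 3.4817/0.529 = 6.5818.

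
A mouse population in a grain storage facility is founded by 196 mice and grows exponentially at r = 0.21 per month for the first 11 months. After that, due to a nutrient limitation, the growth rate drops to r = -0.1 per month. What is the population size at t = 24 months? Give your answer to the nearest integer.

Phase 1: N(11) = 196·e^(0.21×11) = 196·e^2.31 = 1974.59.
Phase 2 runs for 24 − 11 = 13 months at r = -0.1.
N(24) = 1974.59·e^(-0.1×13) = 1974.59·e^-1.3 = 538.138.

538 mice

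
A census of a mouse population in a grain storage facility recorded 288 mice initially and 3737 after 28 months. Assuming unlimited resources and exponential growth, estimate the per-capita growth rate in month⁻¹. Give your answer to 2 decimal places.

0.09 per month

From N(t) = N₀·e^(rt): e^(r·28) = 3737/288 = 12.976.
r·28 = ln(12.976) = 2.5631, so r = 2.5631/28 = 0.091538.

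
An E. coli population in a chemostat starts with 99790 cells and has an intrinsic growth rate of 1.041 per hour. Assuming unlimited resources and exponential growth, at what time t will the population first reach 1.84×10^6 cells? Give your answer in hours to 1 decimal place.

2.8 hours

Set N₀·e^(rt) = 1.84×10^6: e^(1.041·t) = 1.84×10^6/99790 = 18.439.
1.041·t = ln(18.439) = 2.9145, so t = 2.9145/1.041 = 2.7997.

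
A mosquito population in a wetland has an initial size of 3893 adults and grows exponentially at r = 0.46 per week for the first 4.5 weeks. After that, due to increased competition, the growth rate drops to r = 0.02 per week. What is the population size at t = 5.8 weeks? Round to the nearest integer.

Phase 1: N(4.5) = 3893·e^(0.46×4.5) = 3893·e^2.07 = 30851.3.
Phase 2 runs for 5.8 − 4.5 = 1.3 weeks at r = 0.02.
N(5.8) = 30851.3·e^(0.02×1.3) = 30851.3·e^0.026 = 31664.

31664 adults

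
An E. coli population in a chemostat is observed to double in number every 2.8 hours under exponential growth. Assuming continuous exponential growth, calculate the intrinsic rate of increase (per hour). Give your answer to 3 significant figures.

0.248 per hour

r = ln(2)/t_d = 0.6931/2.8 = 0.24755.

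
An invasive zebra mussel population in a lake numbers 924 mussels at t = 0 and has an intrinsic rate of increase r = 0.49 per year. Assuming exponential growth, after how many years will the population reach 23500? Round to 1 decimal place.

Set N₀·e^(rt) = 23500: e^(0.49·t) = 23500/924 = 25.433.
0.49·t = ln(25.433) = 3.236, so t = 3.236/0.49 = 6.6042.

6.6 years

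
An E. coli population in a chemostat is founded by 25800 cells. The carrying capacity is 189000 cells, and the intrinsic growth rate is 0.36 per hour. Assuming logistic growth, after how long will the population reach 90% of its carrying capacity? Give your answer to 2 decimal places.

A = (K − N₀)/N₀ = (189000 − 25800)/25800 = 6.3256.
Solve 189000/(1 + 6.3256·e^(−0.36t)) = 170100: 1 + 6.3256·e^(−0.36t) = 1.1111, so e^(−0.36t) = 0.0175654.
−0.36·t = ln(0.0175654) = -4.0418, so t = 4.0418/0.36 = 11.227.

11.23 hours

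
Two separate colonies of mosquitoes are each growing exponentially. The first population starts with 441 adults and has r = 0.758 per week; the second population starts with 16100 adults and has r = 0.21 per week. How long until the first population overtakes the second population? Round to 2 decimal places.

6.56 weeks

Set 441·e^(0.758t) = 16100·e^(0.21t).
e^((0.758 − 0.21)t) = 16100/441 → e^(0.548·t) = 36.508.
0.548·t = ln(36.508) = 3.5975, so t = 3.5975/0.548 = 6.5648.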